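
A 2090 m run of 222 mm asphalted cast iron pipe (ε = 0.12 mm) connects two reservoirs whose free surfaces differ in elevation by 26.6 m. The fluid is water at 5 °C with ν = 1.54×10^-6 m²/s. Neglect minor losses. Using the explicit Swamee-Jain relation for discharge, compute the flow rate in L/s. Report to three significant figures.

Q ≈ 66.7 L/s

Swamee-Jain (Type II): Q = -0.965·√(gD⁵h_f/L)·ln[ε/(3.7D) + √(3.17ν²L/(gD³h_f))]
√(gD⁵h_f/L) = √(9.81·0.222⁵·26.6/2090) = 0.008205
ε/(3.7D) = 1.46×10^-4; √(3.17ν²L/(gD³h_f)) = 7.42×10^-5
Q = -0.965·0.008205·ln(2.203×10^-4) = 0.06667 m³/s
Check: V = 1.72 m/s, Re = 2.48×10^5, f = 0.01881, h_f = 26.8 m ≈ 26.6 m ✓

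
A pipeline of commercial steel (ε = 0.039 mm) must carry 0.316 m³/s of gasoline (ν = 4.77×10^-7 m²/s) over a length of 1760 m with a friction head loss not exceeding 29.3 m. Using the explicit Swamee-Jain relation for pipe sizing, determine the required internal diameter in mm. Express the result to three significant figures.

D ≈ 367 mm

Swamee-Jain (Type III): D = 0.66·[ε^1.25·(LQ²/(gh_f))^4.75 + ν·Q^9.4·(L/(gh_f))^5.2]^0.04
LQ²/(gh_f) = 0.6114; L/(gh_f) = 6.123
Term 1 = ε^1.25·(…)^4.75 = 2.98×10^-7; Term 2 = ν·Q^9.4·(…)^5.2 = 1.17×10^-7
D = 0.66·(2.98×10^-7 + 1.17×10^-7)^0.04 = 0.3667 m = 367 mm
Check: V = 2.99 m/s, Re = 2.30×10^6, f = 0.01290, h_f = 28.3 m ≈ 29.3 m ✓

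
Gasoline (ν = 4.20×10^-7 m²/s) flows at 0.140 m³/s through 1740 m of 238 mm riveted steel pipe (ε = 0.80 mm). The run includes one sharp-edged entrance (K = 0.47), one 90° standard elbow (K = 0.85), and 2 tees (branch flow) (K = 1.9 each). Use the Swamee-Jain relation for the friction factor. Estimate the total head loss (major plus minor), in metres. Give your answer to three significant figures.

H_L ≈ 103 m

V = 4Q/(πD²) = 3.147 m/s; V²/2g = 0.5047 m
Re = 1.78×10^6, ε/D = 0.00336 → f = 0.02714 (Swamee-Jain)
Major: h_f = f(L/D)·V²/2g = 0.02714·7311·0.5047 = 100.1 m
Minor: ΣK = 5.12; h_m = ΣK·V²/2g = 2.584 m
Total H_L = 100.1 + 2.584 = 102.7 m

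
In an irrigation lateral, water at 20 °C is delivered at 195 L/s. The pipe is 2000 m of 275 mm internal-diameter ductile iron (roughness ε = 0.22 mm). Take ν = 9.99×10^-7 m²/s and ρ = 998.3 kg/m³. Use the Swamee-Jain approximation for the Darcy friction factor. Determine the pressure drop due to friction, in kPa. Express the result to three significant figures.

Δp ≈ 747 kPa

V = 4Q/(πD²) = 4·0.195/(π·0.275²) = 3.283 m/s
Re = VD/ν = 3.283·0.275/9.99×10^-7 = 9.04×10^5 → turbulent
ε/D = 0.22/275 = 8.00×10^-4
Swamee-Jain: f = 0.01910
h_f = f(L/D)V²/(2g) = 0.01910·(2000/0.275)·3.283²/(2·9.81) = 76.33 m
Δp = ρg·h_f = 998.3·9.81·76.33 = 747.5 kPa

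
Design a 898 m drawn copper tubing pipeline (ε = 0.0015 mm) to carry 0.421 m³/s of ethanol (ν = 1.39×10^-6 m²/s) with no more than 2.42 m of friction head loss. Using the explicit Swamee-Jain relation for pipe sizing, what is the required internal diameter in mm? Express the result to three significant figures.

D ≈ 592 mm

Swamee-Jain (Type III): D = 0.66·[ε^1.25·(LQ²/(gh_f))^4.75 + ν·Q^9.4·(L/(gh_f))^5.2]^0.04
LQ²/(gh_f) = 6.704; L/(gh_f) = 37.83
Term 1 = ε^1.25·(…)^4.75 = 4.42×10^-4; Term 2 = ν·Q^9.4·(…)^5.2 = 0.0654
D = 0.66·(4.42×10^-4 + 0.0654)^0.04 = 0.5920 m = 592 mm
Check: V = 1.53 m/s, Re = 6.51×10^5, f = 0.01254, h_f = 2.27 m ≈ 2.42 m ✓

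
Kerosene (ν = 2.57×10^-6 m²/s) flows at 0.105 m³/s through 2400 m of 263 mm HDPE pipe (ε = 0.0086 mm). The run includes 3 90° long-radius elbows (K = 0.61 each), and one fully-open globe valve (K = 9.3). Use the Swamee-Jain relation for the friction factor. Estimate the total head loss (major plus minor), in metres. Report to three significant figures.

H_L ≈ 29.7 m

V = 4Q/(πD²) = 1.933 m/s; V²/2g = 0.1904 m
Re = 1.98×10^5, ε/D = 3.27×10^-5 → f = 0.01586 (Swamee-Jain)
Major: h_f = f(L/D)·V²/2g = 0.01586·9125·0.1904 = 27.56 m
Minor: ΣK = 11.1; h_m = ΣK·V²/2g = 2.119 m
Total H_L = 27.56 + 2.119 = 29.68 m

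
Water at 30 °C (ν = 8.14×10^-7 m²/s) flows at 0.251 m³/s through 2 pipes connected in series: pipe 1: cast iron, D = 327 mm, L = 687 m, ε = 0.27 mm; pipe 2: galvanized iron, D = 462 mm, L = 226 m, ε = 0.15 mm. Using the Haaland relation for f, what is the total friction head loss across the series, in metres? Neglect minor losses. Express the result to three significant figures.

H ≈ 19.1 m

Pipe 1: V = 2.989 m/s, Re = 1.20×10^6, ε/D = 8.26×10^-4, f = 0.01904, h_1 = f(L/D)V²/2g = 18.22 m
Pipe 2: V = 1.497 m/s, Re = 8.50×10^5, ε/D = 3.25×10^-4, f = 0.01592, h_2 = f(L/D)V²/2g = 0.8898 m
Series → Q common, losses add: H = Σh = 19.11 m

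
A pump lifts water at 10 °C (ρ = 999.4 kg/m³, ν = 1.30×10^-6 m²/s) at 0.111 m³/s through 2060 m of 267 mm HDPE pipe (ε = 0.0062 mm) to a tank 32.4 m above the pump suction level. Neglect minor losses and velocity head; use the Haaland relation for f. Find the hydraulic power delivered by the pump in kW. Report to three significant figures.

P_hyd ≈ 58.5 kW

V = 4Q/(πD²) = 1.982 m/s; Re = 4.07×10^5; ε/D = 2.32×10^-5; f = 0.01380
h_f = f(L/D)V²/2g = 21.32 m
Total head H = z + h_f = 32.4 + 21.32 = 53.72 m
P_hyd = ρgQH = 999.4·9.81·0.111·53.72 = 58.46 kW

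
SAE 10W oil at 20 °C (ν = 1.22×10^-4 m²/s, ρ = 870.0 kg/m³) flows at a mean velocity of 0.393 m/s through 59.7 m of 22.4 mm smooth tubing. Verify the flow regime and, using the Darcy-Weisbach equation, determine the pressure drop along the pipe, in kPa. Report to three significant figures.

Δp ≈ 159 kPa

Re = VD/ν = 0.393·0.02240/1.22×10^-4 = 72.2 → laminar (Re < 2300)
f = 64/Re = 0.8870
h_f = f(L/D)V²/(2g) = 0.8870·(59.7/0.02240)·0.393²/(2·9.81) = 18.61 m
Δp = ρg·h_f = 870.0·9.81·18.61 = 158.8 kPa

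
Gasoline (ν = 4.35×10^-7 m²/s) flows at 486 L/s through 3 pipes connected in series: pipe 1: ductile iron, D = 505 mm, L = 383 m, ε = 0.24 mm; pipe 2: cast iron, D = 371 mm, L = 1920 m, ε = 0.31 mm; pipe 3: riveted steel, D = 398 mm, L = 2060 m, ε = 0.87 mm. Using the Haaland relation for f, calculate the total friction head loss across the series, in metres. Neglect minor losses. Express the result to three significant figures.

Pipe 1: V = 2.426 m/s, Re = 2.82×10^6, ε/D = 4.75×10^-4, f = 0.01671, h_1 = f(L/D)V²/2g = 3.803 m
Pipe 2: V = 4.496 m/s, Re = 3.83×10^6, ε/D = 8.36×10^-4, f = 0.01892, h_2 = f(L/D)V²/2g = 100.9 m
Pipe 3: V = 3.906 m/s, Re = 3.57×10^6, ε/D = 0.00219, f = 0.02408, h_3 = f(L/D)V²/2g = 96.92 m
Series → Q common, losses add: H = Σh = 201.6 m

H ≈ 202 m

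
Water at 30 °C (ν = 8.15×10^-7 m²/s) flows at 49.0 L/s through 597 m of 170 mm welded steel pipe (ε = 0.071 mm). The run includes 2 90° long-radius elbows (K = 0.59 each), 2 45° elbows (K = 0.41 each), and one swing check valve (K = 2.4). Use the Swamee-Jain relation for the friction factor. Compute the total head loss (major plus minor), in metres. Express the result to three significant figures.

H_L ≈ 15.5 m

V = 4Q/(πD²) = 2.159 m/s; V²/2g = 0.2375 m
Re = 4.50×10^5, ε/D = 4.18×10^-4 → f = 0.01734 (Swamee-Jain)
Major: h_f = f(L/D)·V²/2g = 0.01734·3512·0.2375 = 14.47 m
Minor: ΣK = 4.40; h_m = ΣK·V²/2g = 1.045 m
Total H_L = 14.47 + 1.045 = 15.51 m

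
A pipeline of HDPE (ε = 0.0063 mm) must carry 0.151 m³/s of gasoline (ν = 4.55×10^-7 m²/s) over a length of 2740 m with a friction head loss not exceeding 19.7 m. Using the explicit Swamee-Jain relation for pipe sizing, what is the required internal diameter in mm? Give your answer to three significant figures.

D ≈ 316 mm

Swamee-Jain (Type III): D = 0.66·[ε^1.25·(LQ²/(gh_f))^4.75 + ν·Q^9.4·(L/(gh_f))^5.2]^0.04
LQ²/(gh_f) = 0.3233; L/(gh_f) = 14.18
Term 1 = ε^1.25·(…)^4.75 = 1.48×10^-9; Term 2 = ν·Q^9.4·(…)^5.2 = 8.49×10^-9
D = 0.66·(1.48×10^-9 + 8.49×10^-9)^0.04 = 0.3159 m = 316 mm
Check: V = 1.93 m/s, Re = 1.34×10^6, f = 0.01162, h_f = 19.1 m ≈ 19.7 m ✓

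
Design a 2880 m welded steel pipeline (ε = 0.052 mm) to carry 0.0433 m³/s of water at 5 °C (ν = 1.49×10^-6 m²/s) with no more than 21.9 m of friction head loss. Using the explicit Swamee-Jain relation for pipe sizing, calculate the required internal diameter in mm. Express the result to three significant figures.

D ≈ 208 mm

Swamee-Jain (Type III): D = 0.66·[ε^1.25·(LQ²/(gh_f))^4.75 + ν·Q^9.4·(L/(gh_f))^5.2]^0.04
LQ²/(gh_f) = 0.02513; L/(gh_f) = 13.41
Term 1 = ε^1.25·(…)^4.75 = 1.11×10^-13; Term 2 = ν·Q^9.4·(…)^5.2 = 1.65×10^-13
D = 0.66·(1.11×10^-13 + 1.65×10^-13)^0.04 = 0.2076 m = 208 mm
Check: V = 1.28 m/s, Re = 1.78×10^5, f = 0.01773, h_f = 20.5 m ≈ 21.9 m ✓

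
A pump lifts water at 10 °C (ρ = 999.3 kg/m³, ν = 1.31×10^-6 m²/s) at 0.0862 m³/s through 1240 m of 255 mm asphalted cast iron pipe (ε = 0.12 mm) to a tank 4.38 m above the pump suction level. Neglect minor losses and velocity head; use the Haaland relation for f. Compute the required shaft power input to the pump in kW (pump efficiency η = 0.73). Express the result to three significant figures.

V = 4Q/(πD²) = 1.688 m/s; Re = 3.29×10^5; ε/D = 4.71×10^-4; f = 0.01779
h_f = f(L/D)V²/2g = 12.56 m
Total head H = z + h_f = 4.38 + 12.56 = 16.94 m
P_hyd = ρgQH = 999.3·9.81·0.0862·16.94 = 14.32 kW
P_shaft = P_hyd/η = 14.32/0.73 = 19.61 kW

P_shaft ≈ 19.6 kW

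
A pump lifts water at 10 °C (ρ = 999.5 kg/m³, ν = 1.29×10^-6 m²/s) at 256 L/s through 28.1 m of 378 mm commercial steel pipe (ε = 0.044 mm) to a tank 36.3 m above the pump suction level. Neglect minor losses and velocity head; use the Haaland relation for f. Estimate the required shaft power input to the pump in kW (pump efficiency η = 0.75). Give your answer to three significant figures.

V = 4Q/(πD²) = 2.281 m/s; Re = 6.68×10^5; ε/D = 1.16×10^-4; f = 0.01403
h_f = f(L/D)V²/2g = 0.2766 m
Total head H = z + h_f = 36.3 + 0.2766 = 36.58 m
P_hyd = ρgQH = 999.5·9.81·0.256·36.58 = 91.81 kW
P_shaft = P_hyd/η = 91.81/0.75 = 122.4 kW

P_shaft ≈ 122 kW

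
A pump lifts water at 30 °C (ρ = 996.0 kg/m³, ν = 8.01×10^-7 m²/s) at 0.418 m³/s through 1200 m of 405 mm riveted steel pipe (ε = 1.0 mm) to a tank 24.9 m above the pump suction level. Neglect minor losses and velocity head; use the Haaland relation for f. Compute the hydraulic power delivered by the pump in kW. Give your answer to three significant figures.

P_hyd ≈ 264 kW

V = 4Q/(πD²) = 3.245 m/s; Re = 1.64×10^6; ε/D = 0.00247; f = 0.02493
h_f = f(L/D)V²/2g = 39.63 m
Total head H = z + h_f = 24.9 + 39.63 = 64.53 m
P_hyd = ρgQH = 996.0·9.81·0.418·64.53 = 263.6 kW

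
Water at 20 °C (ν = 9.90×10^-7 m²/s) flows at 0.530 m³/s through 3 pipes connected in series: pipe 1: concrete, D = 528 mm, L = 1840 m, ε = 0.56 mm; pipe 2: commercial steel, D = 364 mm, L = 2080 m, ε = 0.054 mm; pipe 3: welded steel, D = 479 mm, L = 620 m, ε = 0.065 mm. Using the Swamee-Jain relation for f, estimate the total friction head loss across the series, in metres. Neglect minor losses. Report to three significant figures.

Pipe 1: V = 2.421 m/s, Re = 1.29×10^6, ε/D = 0.00106, f = 0.02022, h_1 = f(L/D)V²/2g = 21.05 m
Pipe 2: V = 5.093 m/s, Re = 1.87×10^6, ε/D = 1.48×10^-4, f = 0.01368, h_2 = f(L/D)V²/2g = 103.3 m
Pipe 3: V = 2.941 m/s, Re = 1.42×10^6, ε/D = 1.36×10^-4, f = 0.01369, h_3 = f(L/D)V²/2g = 7.813 m
Series → Q common, losses add: H = Σh = 132.2 m

H ≈ 132 m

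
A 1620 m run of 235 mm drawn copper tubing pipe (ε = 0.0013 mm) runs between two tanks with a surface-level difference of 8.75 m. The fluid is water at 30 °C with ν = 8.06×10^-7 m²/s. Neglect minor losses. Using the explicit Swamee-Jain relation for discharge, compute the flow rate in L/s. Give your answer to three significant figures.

Q ≈ 58.2 L/s

Swamee-Jain (Type II): Q = -0.965·√(gD⁵h_f/L)·ln[ε/(3.7D) + √(3.17ν²L/(gD³h_f))]
√(gD⁵h_f/L) = √(9.81·0.235⁵·8.75/1620) = 0.006162
ε/(3.7D) = 1.50×10^-6; √(3.17ν²L/(gD³h_f)) = 5.47×10^-5
Q = -0.965·0.006162·ln(5.622×10^-5) = 0.05820 m³/s
Check: V = 1.34 m/s, Re = 3.91×10^5, f = 0.01376, h_f = 8.70 m ≈ 8.75 m ✓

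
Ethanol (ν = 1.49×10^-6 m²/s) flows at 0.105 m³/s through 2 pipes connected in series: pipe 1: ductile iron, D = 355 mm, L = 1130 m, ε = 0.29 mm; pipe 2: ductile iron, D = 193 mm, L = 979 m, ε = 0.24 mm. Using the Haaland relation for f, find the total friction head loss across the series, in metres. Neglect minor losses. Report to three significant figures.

H ≈ 74.4 m

Pipe 1: V = 1.061 m/s, Re = 2.53×10^5, ε/D = 8.17×10^-4, f = 0.01988, h_1 = f(L/D)V²/2g = 3.630 m
Pipe 2: V = 3.589 m/s, Re = 4.65×10^5, ε/D = 0.00124, f = 0.02124, h_2 = f(L/D)V²/2g = 70.75 m
Series → Q common, losses add: H = Σh = 74.38 m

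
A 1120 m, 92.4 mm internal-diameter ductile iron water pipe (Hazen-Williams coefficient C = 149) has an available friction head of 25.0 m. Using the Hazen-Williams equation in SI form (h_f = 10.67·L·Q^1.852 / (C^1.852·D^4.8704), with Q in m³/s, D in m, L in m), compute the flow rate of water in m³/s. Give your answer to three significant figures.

Q ≈ 0.0101 m³/s

Rearranging: Q = [h_f·C^1.852·D^4.8704 / (10.67·L)]^(1/1.852)
Q = [25.0·149^1.852·0.0924^4.8704 / (10.67·1120)]^0.540 = 0.01015 m³/s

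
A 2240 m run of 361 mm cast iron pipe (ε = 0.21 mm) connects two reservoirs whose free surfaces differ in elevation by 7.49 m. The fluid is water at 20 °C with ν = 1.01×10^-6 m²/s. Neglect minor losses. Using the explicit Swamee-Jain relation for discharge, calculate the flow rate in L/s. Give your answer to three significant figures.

Q ≈ 116 L/s

Swamee-Jain (Type II): Q = -0.965·√(gD⁵h_f/L)·ln[ε/(3.7D) + √(3.17ν²L/(gD³h_f))]
√(gD⁵h_f/L) = √(9.81·0.361⁵·7.49/2240) = 0.01418
ε/(3.7D) = 1.57×10^-4; √(3.17ν²L/(gD³h_f)) = 4.58×10^-5
Q = -0.965·0.01418·ln(2.030×10^-4) = 0.1164 m³/s
Check: V = 1.14 m/s, Re = 4.06×10^5, f = 0.01845, h_f = 7.54 m ≈ 7.49 m ✓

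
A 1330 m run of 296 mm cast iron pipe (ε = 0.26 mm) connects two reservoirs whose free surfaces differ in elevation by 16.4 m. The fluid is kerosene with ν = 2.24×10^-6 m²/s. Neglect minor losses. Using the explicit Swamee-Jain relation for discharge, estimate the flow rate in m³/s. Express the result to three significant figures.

Q ≈ 0.129 m³/s

Swamee-Jain (Type II): Q = -0.965·√(gD⁵h_f/L)·ln[ε/(3.7D) + √(3.17ν²L/(gD³h_f))]
√(gD⁵h_f/L) = √(9.81·0.296⁵·16.4/1330) = 0.01658
ε/(3.7D) = 2.37×10^-4; √(3.17ν²L/(gD³h_f)) = 7.12×10^-5
Q = -0.965·0.01658·ln(3.086×10^-4) = 0.1293 m³/s
Check: V = 1.88 m/s, Re = 2.48×10^5, f = 0.02043, h_f = 16.5 m ≈ 16.4 m ✓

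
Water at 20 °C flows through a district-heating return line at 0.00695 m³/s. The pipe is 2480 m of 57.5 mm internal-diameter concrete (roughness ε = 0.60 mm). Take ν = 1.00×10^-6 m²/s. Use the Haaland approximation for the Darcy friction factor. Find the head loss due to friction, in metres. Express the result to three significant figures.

V = 4Q/(πD²) = 4·0.00695/(π·0.0575²) = 2.676 m/s
Re = VD/ν = 2.676·0.0575/1.00×10^-6 = 1.54×10^5 → turbulent
ε/D = 0.60/57.5 = 0.0104
Haaland: f = 0.03889
h_f = f(L/D)V²/(2g) = 0.03889·(2480/0.0575)·2.676²/(2·9.81) = 612.4 m

h_f ≈ 612 m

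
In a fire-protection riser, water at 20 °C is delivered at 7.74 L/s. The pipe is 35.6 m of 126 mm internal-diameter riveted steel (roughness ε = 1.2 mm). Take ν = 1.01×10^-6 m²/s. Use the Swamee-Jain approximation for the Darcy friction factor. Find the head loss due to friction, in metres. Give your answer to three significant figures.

h_f ≈ 0.213 m

V = 4Q/(πD²) = 4·0.00774/(π·0.126²) = 0.6207 m/s
Re = VD/ν = 0.6207·0.126/1.01×10^-6 = 7.74×10^4 → turbulent
ε/D = 1.2/126 = 0.00952
Swamee-Jain: f = 0.03837
h_f = f(L/D)V²/(2g) = 0.03837·(35.6/0.126)·0.6207²/(2·9.81) = 0.2129 m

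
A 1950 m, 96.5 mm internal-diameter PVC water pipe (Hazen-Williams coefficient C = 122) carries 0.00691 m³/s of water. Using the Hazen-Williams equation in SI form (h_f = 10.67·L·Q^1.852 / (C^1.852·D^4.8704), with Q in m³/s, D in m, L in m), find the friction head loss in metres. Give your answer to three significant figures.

h_f = 10.67·1950·0.00691^1.852 / (122^1.852·0.0965^4.8704) = 25.05 m

h_f ≈ 25.0 m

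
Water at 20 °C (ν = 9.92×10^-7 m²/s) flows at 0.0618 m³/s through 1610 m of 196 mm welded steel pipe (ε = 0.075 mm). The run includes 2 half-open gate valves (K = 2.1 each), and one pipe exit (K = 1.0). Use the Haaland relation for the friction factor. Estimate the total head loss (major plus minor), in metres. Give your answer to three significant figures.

V = 4Q/(πD²) = 2.048 m/s; V²/2g = 0.2138 m
Re = 4.05×10^5, ε/D = 3.83×10^-4 → f = 0.01699 (Haaland)
Major: h_f = f(L/D)·V²/2g = 0.01699·8214·0.2138 = 29.85 m
Minor: ΣK = 5.20; h_m = ΣK·V²/2g = 1.112 m
Total H_L = 29.85 + 1.112 = 30.96 m

H_L ≈ 31.0 m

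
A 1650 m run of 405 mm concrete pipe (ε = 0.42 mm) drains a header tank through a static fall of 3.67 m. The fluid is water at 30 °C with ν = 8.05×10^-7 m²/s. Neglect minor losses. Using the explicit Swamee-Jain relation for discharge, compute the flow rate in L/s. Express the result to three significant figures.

Q ≈ 120 L/s

Swamee-Jain (Type II): Q = -0.965·√(gD⁵h_f/L)·ln[ε/(3.7D) + √(3.17ν²L/(gD³h_f))]
√(gD⁵h_f/L) = √(9.81·0.405⁵·3.67/1650) = 0.01542
ε/(3.7D) = 2.80×10^-4; √(3.17ν²L/(gD³h_f)) = 3.76×10^-5
Q = -0.965·0.01542·ln(3.179×10^-4) = 0.1198 m³/s
Check: V = 0.930 m/s, Re = 4.68×10^5, f = 0.02056, h_f = 3.69 m ≈ 3.67 m ✓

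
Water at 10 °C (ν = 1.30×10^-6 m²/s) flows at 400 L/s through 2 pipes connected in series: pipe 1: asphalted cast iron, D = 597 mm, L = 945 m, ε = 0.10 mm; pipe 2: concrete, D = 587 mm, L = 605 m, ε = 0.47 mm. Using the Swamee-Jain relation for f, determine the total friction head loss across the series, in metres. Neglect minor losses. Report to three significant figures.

H ≈ 4.65 m

Pipe 1: V = 1.429 m/s, Re = 6.56×10^5, ε/D = 1.68×10^-4, f = 0.01484, h_1 = f(L/D)V²/2g = 2.445 m
Pipe 2: V = 1.478 m/s, Re = 6.67×10^5, ε/D = 8.01×10^-4, f = 0.01925, h_2 = f(L/D)V²/2g = 2.210 m
Series → Q common, losses add: H = Σh = 4.655 m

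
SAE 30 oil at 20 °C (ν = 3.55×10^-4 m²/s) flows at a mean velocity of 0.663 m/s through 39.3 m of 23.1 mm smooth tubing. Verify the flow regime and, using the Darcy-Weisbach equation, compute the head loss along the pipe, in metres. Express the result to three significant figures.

Re = VD/ν = 0.663·0.02310/3.55×10^-4 = 43.1 → laminar (Re < 2300)
f = 64/Re = 1.483
h_f = f(L/D)V²/(2g) = 1.483·(39.3/0.02310)·0.663²/(2·9.81) = 56.54 m

h_f ≈ 56.5 m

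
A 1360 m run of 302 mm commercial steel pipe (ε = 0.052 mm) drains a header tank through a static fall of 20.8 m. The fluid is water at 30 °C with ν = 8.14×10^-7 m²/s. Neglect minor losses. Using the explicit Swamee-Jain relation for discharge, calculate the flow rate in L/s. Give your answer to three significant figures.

Q ≈ 179 L/s

Swamee-Jain (Type II): Q = -0.965·√(gD⁵h_f/L)·ln[ε/(3.7D) + √(3.17ν²L/(gD³h_f))]
√(gD⁵h_f/L) = √(9.81·0.302⁵·20.8/1360) = 0.01941
ε/(3.7D) = 4.65×10^-5; √(3.17ν²L/(gD³h_f)) = 2.25×10^-5
Q = -0.965·0.01941·ln(6.908×10^-5) = 0.1795 m³/s
Check: V = 2.51 m/s, Re = 9.30×10^5, f = 0.01452, h_f = 20.9 m ≈ 20.8 m ✓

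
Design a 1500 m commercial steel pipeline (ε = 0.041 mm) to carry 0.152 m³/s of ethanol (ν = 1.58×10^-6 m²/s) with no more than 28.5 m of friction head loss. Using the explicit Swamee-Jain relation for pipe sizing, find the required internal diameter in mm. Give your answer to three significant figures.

Swamee-Jain (Type III): D = 0.66·[ε^1.25·(LQ²/(gh_f))^4.75 + ν·Q^9.4·(L/(gh_f))^5.2]^0.04
LQ²/(gh_f) = 0.1240; L/(gh_f) = 5.365
Term 1 = ε^1.25·(…)^4.75 = 1.62×10^-10; Term 2 = ν·Q^9.4·(…)^5.2 = 2.00×10^-10
D = 0.66·(1.62×10^-10 + 2.00×10^-10)^0.04 = 0.2766 m = 277 mm
Check: V = 2.53 m/s, Re = 4.43×10^5, f = 0.01519, h_f = 26.8 m ≈ 28.5 m ✓

D ≈ 277 mm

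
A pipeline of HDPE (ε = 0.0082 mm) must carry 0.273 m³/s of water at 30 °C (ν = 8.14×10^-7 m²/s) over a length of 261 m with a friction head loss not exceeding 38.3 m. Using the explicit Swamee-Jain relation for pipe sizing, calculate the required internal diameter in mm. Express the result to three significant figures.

D ≈ 218 mm

Swamee-Jain (Type III): D = 0.66·[ε^1.25·(LQ²/(gh_f))^4.75 + ν·Q^9.4·(L/(gh_f))^5.2]^0.04
LQ²/(gh_f) = 0.05177; L/(gh_f) = 0.6947
Term 1 = ε^1.25·(…)^4.75 = 3.42×10^-13; Term 2 = ν·Q^9.4·(…)^5.2 = 6.13×10^-13
D = 0.66·(3.42×10^-13 + 6.13×10^-13)^0.04 = 0.2181 m = 218 mm
Check: V = 7.30 m/s, Re = 1.96×10^6, f = 0.01159, h_f = 37.7 m ≈ 38.3 m ✓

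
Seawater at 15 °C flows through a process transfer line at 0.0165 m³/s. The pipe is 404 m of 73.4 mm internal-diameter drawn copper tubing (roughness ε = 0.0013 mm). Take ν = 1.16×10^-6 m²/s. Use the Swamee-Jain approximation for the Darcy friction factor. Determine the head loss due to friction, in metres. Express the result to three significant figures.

h_f ≈ 64.4 m

V = 4Q/(πD²) = 4·0.0165/(π·0.0734²) = 3.899 m/s
Re = VD/ν = 3.899·0.0734/1.16×10^-6 = 2.47×10^5 → turbulent
ε/D = 0.0013/73.4 = 1.77×10^-5
Swamee-Jain: f = 0.01510
h_f = f(L/D)V²/(2g) = 0.01510·(404/0.0734)·3.899²/(2·9.81) = 64.41 m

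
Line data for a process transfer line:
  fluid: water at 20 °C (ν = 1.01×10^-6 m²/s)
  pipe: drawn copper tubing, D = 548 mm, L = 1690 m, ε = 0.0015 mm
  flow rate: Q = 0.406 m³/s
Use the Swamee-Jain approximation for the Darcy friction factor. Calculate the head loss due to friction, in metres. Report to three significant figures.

V = 4Q/(πD²) = 4·0.406/(π·0.548²) = 1.721 m/s
Re = VD/ν = 1.721·0.548/1.01×10^-6 = 9.34×10^5 → turbulent
ε/D = 0.0015/548 = 2.74×10^-6
Swamee-Jain: f = 0.01181
h_f = f(L/D)V²/(2g) = 0.01181·(1690/0.548)·1.721²/(2·9.81) = 5.500 m

h_f ≈ 5.50 m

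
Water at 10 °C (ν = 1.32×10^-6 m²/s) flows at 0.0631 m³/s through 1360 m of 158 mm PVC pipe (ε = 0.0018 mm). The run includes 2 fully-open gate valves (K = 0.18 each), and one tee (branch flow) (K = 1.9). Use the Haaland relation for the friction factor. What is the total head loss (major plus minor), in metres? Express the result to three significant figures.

V = 4Q/(πD²) = 3.218 m/s; V²/2g = 0.5279 m
Re = 3.85×10^5, ε/D = 1.14×10^-5 → f = 0.01380 (Haaland)
Major: h_f = f(L/D)·V²/2g = 0.01380·8608·0.5279 = 62.72 m
Minor: ΣK = 2.26; h_m = ΣK·V²/2g = 1.193 m
Total H_L = 62.72 + 1.193 = 63.91 m

H_L ≈ 63.9 m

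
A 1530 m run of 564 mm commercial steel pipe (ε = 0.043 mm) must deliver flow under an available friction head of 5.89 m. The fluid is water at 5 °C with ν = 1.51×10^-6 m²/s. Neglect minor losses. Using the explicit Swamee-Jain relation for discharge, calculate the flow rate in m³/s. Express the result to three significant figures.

Swamee-Jain (Type II): Q = -0.965·√(gD⁵h_f/L)·ln[ε/(3.7D) + √(3.17ν²L/(gD³h_f))]
√(gD⁵h_f/L) = √(9.81·0.564⁵·5.89/1530) = 0.04642
ε/(3.7D) = 2.06×10^-5; √(3.17ν²L/(gD³h_f)) = 3.27×10^-5
Q = -0.965·0.04642·ln(5.327×10^-5) = 0.4408 m³/s
Check: V = 1.76 m/s, Re = 6.59×10^5, f = 0.01372, h_f = 5.91 m ≈ 5.89 m ✓

Q ≈ 0.441 m³/s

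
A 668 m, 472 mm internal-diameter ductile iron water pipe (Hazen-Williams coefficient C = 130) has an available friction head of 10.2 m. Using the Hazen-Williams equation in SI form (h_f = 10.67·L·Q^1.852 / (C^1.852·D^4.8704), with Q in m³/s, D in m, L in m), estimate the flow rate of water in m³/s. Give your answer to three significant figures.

Rearranging: Q = [h_f·C^1.852·D^4.8704 / (10.67·L)]^(1/1.852)
Q = [10.2·130^1.852·0.472^4.8704 / (10.67·668)]^0.540 = 0.5256 m³/s

Q ≈ 0.526 m³/s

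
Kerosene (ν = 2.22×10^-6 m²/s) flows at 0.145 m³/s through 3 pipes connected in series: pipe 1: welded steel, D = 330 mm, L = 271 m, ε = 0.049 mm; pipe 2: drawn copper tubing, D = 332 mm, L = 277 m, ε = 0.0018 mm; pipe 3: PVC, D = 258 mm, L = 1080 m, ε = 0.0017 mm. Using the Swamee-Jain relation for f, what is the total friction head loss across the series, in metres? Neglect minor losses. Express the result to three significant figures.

Pipe 1: V = 1.695 m/s, Re = 2.52×10^5, ε/D = 1.48×10^-4, f = 0.01624, h_1 = f(L/D)V²/2g = 1.953 m
Pipe 2: V = 1.675 m/s, Re = 2.50×10^5, ε/D = 5.42×10^-6, f = 0.01493, h_2 = f(L/D)V²/2g = 1.781 m
Pipe 3: V = 2.774 m/s, Re = 3.22×10^5, ε/D = 6.59×10^-6, f = 0.01426, h_3 = f(L/D)V²/2g = 23.41 m
Series → Q common, losses add: H = Σh = 27.15 m

H ≈ 27.1 m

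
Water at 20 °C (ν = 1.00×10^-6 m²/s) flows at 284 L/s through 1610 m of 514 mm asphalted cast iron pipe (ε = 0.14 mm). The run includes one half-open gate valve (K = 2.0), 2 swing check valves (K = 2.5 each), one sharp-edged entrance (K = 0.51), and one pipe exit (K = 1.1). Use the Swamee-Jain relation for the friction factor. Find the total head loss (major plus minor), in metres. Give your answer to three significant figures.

V = 4Q/(πD²) = 1.369 m/s; V²/2g = 0.09548 m
Re = 7.04×10^5, ε/D = 2.72×10^-4 → f = 0.01579 (Swamee-Jain)
Major: h_f = f(L/D)·V²/2g = 0.01579·3132·0.09548 = 4.723 m
Minor: ΣK = 8.61; h_m = ΣK·V²/2g = 0.8221 m
Total H_L = 4.723 + 0.8221 = 5.545 m

H_L ≈ 5.54 m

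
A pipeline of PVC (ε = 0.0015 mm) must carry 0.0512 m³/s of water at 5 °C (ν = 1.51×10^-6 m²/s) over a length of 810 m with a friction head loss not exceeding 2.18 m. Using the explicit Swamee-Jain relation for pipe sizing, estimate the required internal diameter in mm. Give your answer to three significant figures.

D ≈ 269 mm

Swamee-Jain (Type III): D = 0.66·[ε^1.25·(LQ²/(gh_f))^4.75 + ν·Q^9.4·(L/(gh_f))^5.2]^0.04
LQ²/(gh_f) = 0.09929; L/(gh_f) = 37.88
Term 1 = ε^1.25·(…)^4.75 = 9.02×10^-13; Term 2 = ν·Q^9.4·(…)^5.2 = 1.79×10^-10
D = 0.66·(9.02×10^-13 + 1.79×10^-10)^0.04 = 0.2690 m = 269 mm
Check: V = 0.901 m/s, Re = 1.60×10^5, f = 0.01627, h_f = 2.03 m ≈ 2.18 m ✓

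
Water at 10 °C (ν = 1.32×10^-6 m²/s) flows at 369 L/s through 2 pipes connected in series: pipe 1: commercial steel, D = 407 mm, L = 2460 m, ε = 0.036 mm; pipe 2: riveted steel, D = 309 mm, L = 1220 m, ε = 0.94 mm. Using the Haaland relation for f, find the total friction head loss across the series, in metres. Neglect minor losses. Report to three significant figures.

Pipe 1: V = 2.836 m/s, Re = 8.75×10^5, ε/D = 8.85×10^-5, f = 0.01331, h_1 = f(L/D)V²/2g = 32.99 m
Pipe 2: V = 4.921 m/s, Re = 1.15×10^6, ε/D = 0.00304, f = 0.02643, h_2 = f(L/D)V²/2g = 128.8 m
Series → Q common, losses add: H = Σh = 161.7 m

H ≈ 162 m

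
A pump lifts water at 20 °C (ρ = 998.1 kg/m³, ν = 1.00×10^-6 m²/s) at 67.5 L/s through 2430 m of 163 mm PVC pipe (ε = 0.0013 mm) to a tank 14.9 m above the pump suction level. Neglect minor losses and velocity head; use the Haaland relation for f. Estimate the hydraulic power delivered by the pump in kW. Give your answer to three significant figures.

P_hyd ≈ 78.3 kW

V = 4Q/(πD²) = 3.235 m/s; Re = 5.27×10^5; ε/D = 7.98×10^-6; f = 0.01303
h_f = f(L/D)V²/2g = 103.6 m
Total head H = z + h_f = 14.9 + 103.6 = 118.5 m
P_hyd = ρgQH = 998.1·9.81·0.0675·118.5 = 78.33 kW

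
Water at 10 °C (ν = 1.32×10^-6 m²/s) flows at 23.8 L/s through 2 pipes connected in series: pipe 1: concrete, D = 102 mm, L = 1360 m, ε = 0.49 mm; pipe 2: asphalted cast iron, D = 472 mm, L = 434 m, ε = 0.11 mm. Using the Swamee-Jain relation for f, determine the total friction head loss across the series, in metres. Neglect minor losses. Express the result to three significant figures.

Pipe 1: V = 2.913 m/s, Re = 2.25×10^5, ε/D = 0.00480, f = 0.03060, h_1 = f(L/D)V²/2g = 176.4 m
Pipe 2: V = 0.1360 m/s, Re = 4.86×10^4, ε/D = 2.33×10^-4, f = 0.02179, h_2 = f(L/D)V²/2g = 0.01890 m
Series → Q common, losses add: H = Σh = 176.4 m

H ≈ 176 m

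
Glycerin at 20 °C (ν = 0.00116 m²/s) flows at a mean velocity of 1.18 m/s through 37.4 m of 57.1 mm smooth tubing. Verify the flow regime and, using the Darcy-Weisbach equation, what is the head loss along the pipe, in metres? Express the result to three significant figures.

Re = VD/ν = 1.18·0.05710/0.00116 = 58.1 → laminar (Re < 2300)
f = 64/Re = 1.102
h_f = f(L/D)V²/(2g) = 1.102·(37.4/0.05710)·1.18²/(2·9.81) = 51.22 m

h_f ≈ 51.2 m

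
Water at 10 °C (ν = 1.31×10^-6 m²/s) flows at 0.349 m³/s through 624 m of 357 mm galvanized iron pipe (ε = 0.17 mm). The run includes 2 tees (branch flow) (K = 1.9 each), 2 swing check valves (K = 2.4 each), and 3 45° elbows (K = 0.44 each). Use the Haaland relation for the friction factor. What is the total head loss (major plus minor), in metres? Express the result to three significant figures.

H_L ≈ 24.6 m

V = 4Q/(πD²) = 3.487 m/s; V²/2g = 0.6196 m
Re = 9.50×10^5, ε/D = 4.76×10^-4 → f = 0.01703 (Haaland)
Major: h_f = f(L/D)·V²/2g = 0.01703·1748·0.6196 = 18.44 m
Minor: ΣK = 9.92; h_m = ΣK·V²/2g = 6.146 m
Total H_L = 18.44 + 6.146 = 24.59 m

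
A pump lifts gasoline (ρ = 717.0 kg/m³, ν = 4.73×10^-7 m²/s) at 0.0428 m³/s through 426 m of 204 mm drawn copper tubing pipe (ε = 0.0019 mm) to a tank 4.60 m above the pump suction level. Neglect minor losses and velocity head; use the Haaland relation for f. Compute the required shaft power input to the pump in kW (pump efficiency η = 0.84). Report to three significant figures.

P_shaft ≈ 2.49 kW

V = 4Q/(πD²) = 1.309 m/s; Re = 5.65×10^5; ε/D = 9.31×10^-6; f = 0.01290
h_f = f(L/D)V²/2g = 2.354 m
Total head H = z + h_f = 4.60 + 2.354 = 6.954 m
P_hyd = ρgQH = 717.0·9.81·0.0428·6.954 = 2.093 kW
P_shaft = P_hyd/η = 2.093/0.84 = 2.492 kW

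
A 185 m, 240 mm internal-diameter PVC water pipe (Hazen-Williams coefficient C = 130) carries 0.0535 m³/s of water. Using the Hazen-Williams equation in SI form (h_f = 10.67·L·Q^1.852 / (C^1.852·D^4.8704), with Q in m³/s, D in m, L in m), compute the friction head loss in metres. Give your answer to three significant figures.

h_f = 10.67·185·0.0535^1.852 / (130^1.852·0.240^4.8704) = 1.106 m

h_f ≈ 1.11 m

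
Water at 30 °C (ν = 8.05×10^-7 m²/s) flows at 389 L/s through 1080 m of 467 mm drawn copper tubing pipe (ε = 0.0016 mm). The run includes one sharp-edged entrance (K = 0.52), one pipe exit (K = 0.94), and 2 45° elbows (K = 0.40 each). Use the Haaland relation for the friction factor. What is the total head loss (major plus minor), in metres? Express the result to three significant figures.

V = 4Q/(πD²) = 2.271 m/s; V²/2g = 0.2629 m
Re = 1.32×10^6, ε/D = 3.43×10^-6 → f = 0.01114 (Haaland)
Major: h_f = f(L/D)·V²/2g = 0.01114·2313·0.2629 = 6.770 m
Minor: ΣK = 2.26; h_m = ΣK·V²/2g = 0.5941 m
Total H_L = 6.770 + 0.5941 = 7.364 m

H_L ≈ 7.36 m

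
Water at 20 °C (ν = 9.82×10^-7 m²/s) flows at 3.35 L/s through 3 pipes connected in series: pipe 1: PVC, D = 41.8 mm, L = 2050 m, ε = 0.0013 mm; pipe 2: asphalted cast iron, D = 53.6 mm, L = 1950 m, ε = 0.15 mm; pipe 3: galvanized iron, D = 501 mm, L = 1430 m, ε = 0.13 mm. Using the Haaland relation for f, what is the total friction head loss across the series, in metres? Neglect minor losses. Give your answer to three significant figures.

H ≈ 376 m

Pipe 1: V = 2.441 m/s, Re = 1.04×10^5, ε/D = 3.11×10^-5, f = 0.01781, h_1 = f(L/D)V²/2g = 265.3 m
Pipe 2: V = 1.485 m/s, Re = 8.10×10^4, ε/D = 0.00280, f = 0.02720, h_2 = f(L/D)V²/2g = 111.2 m
Pipe 3: V = 0.01699 m/s, Re = 8670, ε/D = 2.59×10^-4, f = 0.03241, h_3 = f(L/D)V²/2g = 0.001362 m
Series → Q common, losses add: H = Σh = 376.5 m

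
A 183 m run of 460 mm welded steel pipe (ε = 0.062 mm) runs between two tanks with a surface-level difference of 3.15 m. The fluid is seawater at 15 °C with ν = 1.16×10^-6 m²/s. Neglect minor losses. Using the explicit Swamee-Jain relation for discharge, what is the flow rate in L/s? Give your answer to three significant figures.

Swamee-Jain (Type II): Q = -0.965·√(gD⁵h_f/L)·ln[ε/(3.7D) + √(3.17ν²L/(gD³h_f))]
√(gD⁵h_f/L) = √(9.81·0.460⁵·3.15/183) = 0.05897
ε/(3.7D) = 3.64×10^-5; √(3.17ν²L/(gD³h_f)) = 1.61×10^-5
Q = -0.965·0.05897·ln(5.254×10^-5) = 0.5608 m³/s
Check: V = 3.37 m/s, Re = 1.34×10^6, f = 0.01373, h_f = 3.17 m ≈ 3.15 m ✓

Q ≈ 561 L/s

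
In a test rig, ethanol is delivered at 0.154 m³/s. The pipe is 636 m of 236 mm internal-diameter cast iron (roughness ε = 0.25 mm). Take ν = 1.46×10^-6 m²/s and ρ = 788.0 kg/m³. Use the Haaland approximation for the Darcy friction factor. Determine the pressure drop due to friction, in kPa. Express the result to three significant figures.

Δp ≈ 268 kPa

V = 4Q/(πD²) = 4·0.154/(π·0.236²) = 3.521 m/s
Re = VD/ν = 3.521·0.236/1.46×10^-6 = 5.69×10^5 → turbulent
ε/D = 0.25/236 = 0.00106
Haaland: f = 0.02040
h_f = f(L/D)V²/(2g) = 0.02040·(636/0.236)·3.521²/(2·9.81) = 34.72 m
Δp = ρg·h_f = 788.0·9.81·34.72 = 268.4 kPa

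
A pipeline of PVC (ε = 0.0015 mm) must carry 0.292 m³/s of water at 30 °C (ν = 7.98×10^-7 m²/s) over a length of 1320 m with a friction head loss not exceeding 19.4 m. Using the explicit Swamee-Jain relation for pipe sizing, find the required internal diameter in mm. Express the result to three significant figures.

D ≈ 355 mm

Swamee-Jain (Type III): D = 0.66·[ε^1.25·(LQ²/(gh_f))^4.75 + ν·Q^9.4·(L/(gh_f))^5.2]^0.04
LQ²/(gh_f) = 0.5914; L/(gh_f) = 6.936
Term 1 = ε^1.25·(…)^4.75 = 4.33×10^-9; Term 2 = ν·Q^9.4·(…)^5.2 = 1.78×10^-7
D = 0.66·(4.33×10^-9 + 1.78×10^-7)^0.04 = 0.3548 m = 355 mm
Check: V = 2.95 m/s, Re = 1.31×10^6, f = 0.01122, h_f = 18.6 m ≈ 19.4 m ✓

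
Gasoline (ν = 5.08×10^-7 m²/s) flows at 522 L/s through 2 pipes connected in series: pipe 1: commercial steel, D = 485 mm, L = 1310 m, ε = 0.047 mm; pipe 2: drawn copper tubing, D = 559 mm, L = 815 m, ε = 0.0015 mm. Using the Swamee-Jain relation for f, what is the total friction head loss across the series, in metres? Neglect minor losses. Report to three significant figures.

Pipe 1: V = 2.826 m/s, Re = 2.70×10^6, ε/D = 9.69×10^-5, f = 0.01263, h_1 = f(L/D)V²/2g = 13.88 m
Pipe 2: V = 2.127 m/s, Re = 2.34×10^6, ε/D = 2.68×10^-6, f = 0.01022, h_2 = f(L/D)V²/2g = 3.437 m
Series → Q common, losses add: H = Σh = 17.32 m

H ≈ 17.3 m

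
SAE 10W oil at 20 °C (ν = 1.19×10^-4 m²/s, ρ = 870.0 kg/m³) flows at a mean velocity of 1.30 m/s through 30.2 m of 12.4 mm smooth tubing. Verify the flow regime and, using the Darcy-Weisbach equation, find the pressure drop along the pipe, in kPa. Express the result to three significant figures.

Re = VD/ν = 1.30·0.01240/1.19×10^-4 = 135 → laminar (Re < 2300)
f = 64/Re = 0.4725
h_f = f(L/D)V²/(2g) = 0.4725·(30.2/0.01240)·1.30²/(2·9.81) = 99.11 m
Δp = ρg·h_f = 870.0·9.81·99.11 = 845.9 kPa

Δp ≈ 846 kPa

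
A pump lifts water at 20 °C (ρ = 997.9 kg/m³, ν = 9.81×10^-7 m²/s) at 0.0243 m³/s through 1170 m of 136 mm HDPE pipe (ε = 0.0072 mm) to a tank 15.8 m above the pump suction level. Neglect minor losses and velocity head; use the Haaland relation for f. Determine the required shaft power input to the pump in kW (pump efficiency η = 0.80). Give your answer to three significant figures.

P_shaft ≈ 10.3 kW

V = 4Q/(πD²) = 1.673 m/s; Re = 2.32×10^5; ε/D = 5.29×10^-5; f = 0.01545
h_f = f(L/D)V²/2g = 18.96 m
Total head H = z + h_f = 15.8 + 18.96 = 34.76 m
P_hyd = ρgQH = 997.9·9.81·0.0243·34.76 = 8.269 kW
P_shaft = P_hyd/η = 8.269/0.80 = 10.34 kW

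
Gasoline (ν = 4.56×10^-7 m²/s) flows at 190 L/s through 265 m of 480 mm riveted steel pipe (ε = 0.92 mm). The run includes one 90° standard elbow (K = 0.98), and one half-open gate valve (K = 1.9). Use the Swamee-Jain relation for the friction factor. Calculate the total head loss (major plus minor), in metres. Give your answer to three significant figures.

H_L ≈ 0.888 m

V = 4Q/(πD²) = 1.050 m/s; V²/2g = 0.05619 m
Re = 1.11×10^6, ε/D = 0.00192 → f = 0.02340 (Swamee-Jain)
Major: h_f = f(L/D)·V²/2g = 0.02340·552.1·0.05619 = 0.7260 m
Minor: ΣK = 2.88; h_m = ΣK·V²/2g = 0.1618 m
Total H_L = 0.7260 + 0.1618 = 0.8878 m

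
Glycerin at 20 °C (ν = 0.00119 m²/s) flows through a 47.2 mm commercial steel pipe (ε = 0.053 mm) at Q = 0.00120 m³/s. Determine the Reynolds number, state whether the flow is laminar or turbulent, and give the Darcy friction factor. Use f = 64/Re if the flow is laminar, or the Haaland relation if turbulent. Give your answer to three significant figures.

Re ≈ 27.2; laminar; f = 64/Re ≈ 2.35

V = 4Q/(πD²) = 0.6858 m/s
Re = VD/ν = 0.6858·0.0472/0.00119 = 27.2
Re < 2300 → laminar → f = 64/Re = 2.353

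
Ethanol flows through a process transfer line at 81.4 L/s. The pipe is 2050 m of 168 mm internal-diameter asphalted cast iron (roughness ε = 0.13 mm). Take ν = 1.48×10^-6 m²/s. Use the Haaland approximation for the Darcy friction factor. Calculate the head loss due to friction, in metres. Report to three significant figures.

V = 4Q/(πD²) = 4·0.0814/(π·0.168²) = 3.672 m/s
Re = VD/ν = 3.672·0.168/1.48×10^-6 = 4.17×10^5 → turbulent
ε/D = 0.13/168 = 7.74×10^-4
Haaland: f = 0.01924
h_f = f(L/D)V²/(2g) = 0.01924·(2050/0.168)·3.672²/(2·9.81) = 161.4 m

h_f ≈ 161 m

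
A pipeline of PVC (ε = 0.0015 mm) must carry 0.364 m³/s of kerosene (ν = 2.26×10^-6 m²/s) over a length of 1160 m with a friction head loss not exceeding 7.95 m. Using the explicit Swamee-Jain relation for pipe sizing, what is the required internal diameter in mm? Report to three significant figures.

Swamee-Jain (Type III): D = 0.66·[ε^1.25·(LQ²/(gh_f))^4.75 + ν·Q^9.4·(L/(gh_f))^5.2]^0.04
LQ²/(gh_f) = 1.971; L/(gh_f) = 14.87
Term 1 = ε^1.25·(…)^4.75 = 1.32×10^-6; Term 2 = ν·Q^9.4·(…)^5.2 = 2.11×10^-4
D = 0.66·(1.32×10^-6 + 2.11×10^-4)^0.04 = 0.4706 m = 471 mm
Check: V = 2.09 m/s, Re = 4.36×10^5, f = 0.01347, h_f = 7.41 m ≈ 7.95 m ✓

D ≈ 471 mm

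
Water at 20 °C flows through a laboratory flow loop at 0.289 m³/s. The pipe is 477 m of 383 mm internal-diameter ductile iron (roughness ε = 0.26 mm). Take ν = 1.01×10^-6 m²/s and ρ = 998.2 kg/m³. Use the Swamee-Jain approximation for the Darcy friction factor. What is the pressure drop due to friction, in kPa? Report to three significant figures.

V = 4Q/(πD²) = 4·0.289/(π·0.383²) = 2.508 m/s
Re = VD/ν = 2.508·0.383/1.01×10^-6 = 9.51×10^5 → turbulent
ε/D = 0.26/383 = 6.79×10^-4
Swamee-Jain: f = 0.01843
h_f = f(L/D)V²/(2g) = 0.01843·(477/0.383)·2.508²/(2·9.81) = 7.361 m
Δp = ρg·h_f = 998.2·9.81·7.361 = 72.08 kPa

Δp ≈ 72.1 kPa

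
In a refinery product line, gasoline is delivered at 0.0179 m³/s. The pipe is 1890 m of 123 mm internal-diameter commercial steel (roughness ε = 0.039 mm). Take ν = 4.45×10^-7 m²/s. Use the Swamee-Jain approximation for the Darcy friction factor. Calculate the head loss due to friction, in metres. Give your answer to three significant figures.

h_f ≈ 29.7 m

V = 4Q/(πD²) = 4·0.0179/(π·0.123²) = 1.506 m/s
Re = VD/ν = 1.506·0.123/4.45×10^-7 = 4.16×10^5 → turbulent
ε/D = 0.039/123 = 3.17×10^-4
Swamee-Jain: f = 0.01672
h_f = f(L/D)V²/(2g) = 0.01672·(1890/0.123)·1.506²/(2·9.81) = 29.72 m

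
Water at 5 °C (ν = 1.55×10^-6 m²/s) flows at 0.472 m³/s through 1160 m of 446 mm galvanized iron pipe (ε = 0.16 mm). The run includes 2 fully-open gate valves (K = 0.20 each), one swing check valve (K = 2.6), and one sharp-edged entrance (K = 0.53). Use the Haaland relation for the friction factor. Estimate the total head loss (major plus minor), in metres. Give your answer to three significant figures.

H_L ≈ 21.2 m

V = 4Q/(πD²) = 3.021 m/s; V²/2g = 0.4652 m
Re = 8.69×10^5, ε/D = 3.59×10^-4 → f = 0.01619 (Haaland)
Major: h_f = f(L/D)·V²/2g = 0.01619·2601·0.4652 = 19.59 m
Minor: ΣK = 3.53; h_m = ΣK·V²/2g = 1.642 m
Total H_L = 19.59 + 1.642 = 21.23 m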